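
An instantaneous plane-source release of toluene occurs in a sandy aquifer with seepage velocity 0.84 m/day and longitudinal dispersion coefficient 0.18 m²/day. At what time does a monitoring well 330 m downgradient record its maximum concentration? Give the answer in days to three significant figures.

393 days

For the 1D instantaneous-source solution, setting ∂C/∂t = 0 at fixed x gives v²t² + 2Dt − x² = 0, so t = (√(D² + v²x²) − D)/v².
√(D² + v²x²) = √(0.18² + 0.84² × 330²) = 277.2; v² = 0.7056.
t = (277.2 − 0.18)/0.7056 = 393 days (vs. the pure-advection estimate x/v = 393 d).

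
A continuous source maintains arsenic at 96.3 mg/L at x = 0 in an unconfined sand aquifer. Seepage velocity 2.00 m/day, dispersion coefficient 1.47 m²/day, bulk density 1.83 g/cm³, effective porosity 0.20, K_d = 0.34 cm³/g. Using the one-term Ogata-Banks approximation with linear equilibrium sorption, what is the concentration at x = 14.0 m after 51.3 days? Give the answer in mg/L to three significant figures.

Retardation factor R = 1 + ρ_b·K_d/n = 1 + 1.83 × 0.34/0.20 = 4.111.
Sorption retards both mechanisms: v_R = v/R = 0.4865 m/day, D_R = D/R = 0.3576 m²/day.
v_R·t = 0.4865 × 51.3 = 24.95745 m; 2√(D_R t) = 8.566 m; argument = (14.0 − 24.95745)/8.566 = -1.279.
C = C₀ × ½·erfc(-1.279) = 96.3 × 0.9648 = 92.9 mg/L.

92.9 mg/L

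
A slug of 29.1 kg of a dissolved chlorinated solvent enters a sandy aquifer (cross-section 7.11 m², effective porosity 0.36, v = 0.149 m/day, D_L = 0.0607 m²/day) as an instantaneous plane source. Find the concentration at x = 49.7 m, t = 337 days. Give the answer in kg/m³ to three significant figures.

0.707 kg/m³

For an instantaneous plane source, C(x,t) = M/(n_e·A·√(4πDt)) · exp(−(x−vt)²/(4Dt)), with n_e·A the pore (flow) area.
Plume center vt = 0.149 × 337 = 50.213 m, so the well at 49.7 m is 0.513 m upgradient of the peak.
√(4πDt) = 16.03 m, giving peak height M/(n_e·A·√(4πDt)) = 29.1/(0.36 × 7.11 × 16.03) = 0.7092 kg/m³.
(x−vt)²/(4Dt) = (-0.513)²/(4 × 0.0607 × 337) = 0.003216; exp(−0.003216) = 0.9968.
C = 0.7092 × 0.9968 = 0.707 kg/m³.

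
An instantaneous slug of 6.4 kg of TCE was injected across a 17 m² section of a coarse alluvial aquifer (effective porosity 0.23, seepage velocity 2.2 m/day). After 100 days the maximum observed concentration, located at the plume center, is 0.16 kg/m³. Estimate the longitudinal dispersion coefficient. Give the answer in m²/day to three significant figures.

At the plume center C_max = M/(n_e·A·√(4πDt)), so D = M²/(4πt·(n_e·A·C_max)²).
n_e·A·C_max = 0.23 × 17 × 0.16 = 0.6256 kg/m.
D = 6.4²/(4π × 100 × 0.6256²) = 0.0833 m²/day.

0.0833 m²/day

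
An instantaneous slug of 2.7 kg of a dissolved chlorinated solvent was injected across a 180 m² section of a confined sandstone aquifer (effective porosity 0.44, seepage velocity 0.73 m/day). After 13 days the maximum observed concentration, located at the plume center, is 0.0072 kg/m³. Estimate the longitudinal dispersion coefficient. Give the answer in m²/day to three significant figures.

At the plume center C_max = M/(n_e·A·√(4πDt)), so D = M²/(4πt·(n_e·A·C_max)²).
n_e·A·C_max = 0.44 × 180 × 0.0072 = 0.5702 kg/m.
D = 2.7²/(4π × 13 × 0.5702²) = 0.137 m²/day.

0.137 m²/day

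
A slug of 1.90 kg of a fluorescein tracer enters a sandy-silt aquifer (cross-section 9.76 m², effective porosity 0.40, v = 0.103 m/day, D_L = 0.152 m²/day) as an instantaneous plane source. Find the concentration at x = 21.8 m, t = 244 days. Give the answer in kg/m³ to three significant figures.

For an instantaneous plane source, C(x,t) = M/(n_e·A·√(4πDt)) · exp(−(x−vt)²/(4Dt)), with n_e·A the pore (flow) area.
Plume center vt = 0.103 × 244 = 25.132 m, so the well at 21.8 m is 3.332 m upgradient of the peak.
√(4πDt) = 21.59 m, giving peak height M/(n_e·A·√(4πDt)) = 1.90/(0.40 × 9.76 × 21.59) = 0.02254 kg/m³.
(x−vt)²/(4Dt) = (-3.332)²/(4 × 0.152 × 244) = 0.07484; exp(−0.07484) = 0.9279.
C = 0.02254 × 0.9279 = 0.0209 kg/m³.

0.0209 kg/m³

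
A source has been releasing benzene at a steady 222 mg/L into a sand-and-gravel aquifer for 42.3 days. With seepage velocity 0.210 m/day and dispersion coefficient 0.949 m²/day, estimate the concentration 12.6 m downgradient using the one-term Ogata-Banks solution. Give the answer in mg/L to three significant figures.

75.3 mg/L

For a continuous step input, C/C₀ ≈ ½·erfc((x−vt)/(2√(Dt))).
vt = 0.210 × 42.3 = 8.883 m and 2√(Dt) = 2√(0.949 × 42.3) = 12.67 m.
Argument (x−vt)/(2√(Dt)) = (12.6 − 8.883)/12.67 = 0.2934; ½·erfc(0.2934) = 0.3391.
C = 222 × 0.3391 = 75.3 mg/L.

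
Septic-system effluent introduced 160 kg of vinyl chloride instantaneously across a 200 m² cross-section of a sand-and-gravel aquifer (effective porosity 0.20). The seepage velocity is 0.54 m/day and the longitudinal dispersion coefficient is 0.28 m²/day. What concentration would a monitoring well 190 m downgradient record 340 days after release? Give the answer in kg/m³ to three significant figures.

0.104 kg/m³

For an instantaneous plane source, C(x,t) = M/(n_e·A·√(4πDt)) · exp(−(x−vt)²/(4Dt)), with n_e·A the pore (flow) area.
Plume center vt = 0.54 × 340 = 183.6 m, so the well at 190 m is 6.4 m downgradient of the peak.
√(4πDt) = 34.59 m, giving peak height M/(n_e·A·√(4πDt)) = 160/(0.20 × 200 × 34.59) = 0.1156 kg/m³.
(x−vt)²/(4Dt) = (6.4)²/(4 × 0.28 × 340) = 0.1076; exp(−0.1076) = 0.8980.
C = 0.1156 × 0.8980 = 0.104 kg/m³.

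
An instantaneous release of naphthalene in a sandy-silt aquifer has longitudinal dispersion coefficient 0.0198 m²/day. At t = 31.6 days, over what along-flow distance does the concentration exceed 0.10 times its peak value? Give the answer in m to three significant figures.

The plume is Gaussian with σ = √(2Dt) = √(2 × 0.0198 × 31.6) = 1.119 m.
C/C_peak = exp(−Δx²/(2σ²)) = 0.10 ⇒ Δx = σ·√(−2 ln 0.10) = 1.119 × 2.146 = 2.401 m.
Width = 2Δx = 4.80 m.

4.80 m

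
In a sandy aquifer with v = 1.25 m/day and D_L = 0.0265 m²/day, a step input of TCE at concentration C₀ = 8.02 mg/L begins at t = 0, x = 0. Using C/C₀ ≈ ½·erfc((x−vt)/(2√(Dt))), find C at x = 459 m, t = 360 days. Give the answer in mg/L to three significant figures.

0.158 mg/L

For a continuous step input, C/C₀ ≈ ½·erfc((x−vt)/(2√(Dt))).
vt = 1.25 × 360 = 450 m and 2√(Dt) = 2√(0.0265 × 360) = 6.177 m.
Argument (x−vt)/(2√(Dt)) = (459 − 450)/6.177 = 1.457; ½·erfc(1.457) = 0.01967.
C = 8.02 × 0.01967 = 0.158 mg/L.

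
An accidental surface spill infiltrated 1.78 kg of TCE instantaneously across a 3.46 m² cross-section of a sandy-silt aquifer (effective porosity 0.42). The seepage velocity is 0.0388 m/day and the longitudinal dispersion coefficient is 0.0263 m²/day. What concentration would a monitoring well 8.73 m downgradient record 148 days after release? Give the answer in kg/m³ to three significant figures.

0.0987 kg/m³

For an instantaneous plane source, C(x,t) = M/(n_e·A·√(4πDt)) · exp(−(x−vt)²/(4Dt)), with n_e·A the pore (flow) area.
Plume center vt = 0.0388 × 148 = 5.7424 m, so the well at 8.73 m is 2.9876 m downgradient of the peak.
√(4πDt) = 6.994 m, giving peak height M/(n_e·A·√(4πDt)) = 1.78/(0.42 × 3.46 × 6.994) = 0.1751 kg/m³.
(x−vt)²/(4Dt) = (2.9876)²/(4 × 0.0263 × 148) = 0.5733; exp(−0.5733) = 0.5637.
C = 0.1751 × 0.5637 = 0.0987 kg/m³.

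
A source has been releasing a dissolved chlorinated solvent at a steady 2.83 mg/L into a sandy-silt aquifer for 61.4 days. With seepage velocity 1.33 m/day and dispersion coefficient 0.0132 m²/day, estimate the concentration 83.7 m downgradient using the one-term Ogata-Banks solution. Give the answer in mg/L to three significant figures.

For a continuous step input, C/C₀ ≈ ½·erfc((x−vt)/(2√(Dt))).
vt = 1.33 × 61.4 = 81.662 m and 2√(Dt) = 2√(0.0132 × 61.4) = 1.801 m.
Argument (x−vt)/(2√(Dt)) = (83.7 − 81.662)/1.801 = 1.132; ½·erfc(1.132) = 0.05470.
C = 2.83 × 0.05470 = 0.155 mg/L.

0.155 mg/L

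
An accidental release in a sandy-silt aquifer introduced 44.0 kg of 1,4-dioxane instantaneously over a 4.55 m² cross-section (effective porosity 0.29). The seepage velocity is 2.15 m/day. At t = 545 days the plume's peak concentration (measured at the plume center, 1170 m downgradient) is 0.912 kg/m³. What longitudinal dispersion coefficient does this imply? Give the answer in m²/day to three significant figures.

At the plume center C_max = M/(n_e·A·√(4πDt)), so D = M²/(4πt·(n_e·A·C_max)²).
n_e·A·C_max = 0.29 × 4.55 × 0.912 = 1.203 kg/m.
D = 44.0²/(4π × 545 × 1.203²) = 0.195 m²/day.

0.195 m²/day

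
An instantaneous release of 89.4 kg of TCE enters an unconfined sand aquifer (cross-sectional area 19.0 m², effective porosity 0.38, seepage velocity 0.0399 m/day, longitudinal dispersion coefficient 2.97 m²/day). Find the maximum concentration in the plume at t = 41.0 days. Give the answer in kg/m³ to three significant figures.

0.317 kg/m³

The peak of an instantaneous 1D plume sits at x = vt; there the Gaussian factor is 1 and C_max = M/(n_e·A·√(4πDt)), where n_e·A is the pore area the mass is dissolved in.
√(4πDt) = √(4π × 2.97 × 41.0) = 39.12 m, so C_max = 89.4/(0.38 × 19.0 × 39.12) = 0.317 kg/m³.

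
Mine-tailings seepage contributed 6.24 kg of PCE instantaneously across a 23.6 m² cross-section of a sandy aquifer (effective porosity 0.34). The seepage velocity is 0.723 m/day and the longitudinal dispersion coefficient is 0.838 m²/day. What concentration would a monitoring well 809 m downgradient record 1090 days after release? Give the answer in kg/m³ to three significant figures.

For an instantaneous plane source, C(x,t) = M/(n_e·A·√(4πDt)) · exp(−(x−vt)²/(4Dt)), with n_e·A the pore (flow) area.
Plume center vt = 0.723 × 1090 = 788.07 m, so the well at 809 m is 20.93 m downgradient of the peak.
√(4πDt) = 107.1 m, giving peak height M/(n_e·A·√(4πDt)) = 6.24/(0.34 × 23.6 × 107.1) = 0.007261 kg/m³.
(x−vt)²/(4Dt) = (20.93)²/(4 × 0.838 × 1090) = 0.1199; exp(−0.1199) = 0.8870.
C = 0.007261 × 0.8870 = 0.00644 kg/m³.

0.00644 kg/m³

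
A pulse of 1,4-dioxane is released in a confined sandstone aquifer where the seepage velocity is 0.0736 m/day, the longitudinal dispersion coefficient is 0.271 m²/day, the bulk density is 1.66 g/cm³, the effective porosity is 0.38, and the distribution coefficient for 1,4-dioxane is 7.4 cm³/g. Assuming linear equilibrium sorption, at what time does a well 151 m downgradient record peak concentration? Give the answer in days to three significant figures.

Retardation factor R = 1 + ρ_b·K_d/n = 1 + 1.66 × 7.4/0.38 = 33.33.
Sorption retards both mechanisms: v_R = v/R = 0.002208 m/day, D_R = D/R = 0.008131 m²/day.
Peak time from v_R²t² + 2D_R t − x² = 0: t = (√(D_R² + v_R²x²) − D_R)/v_R².
√(D_R² + v_R²x²) = √(0.008131² + 0.002208² × 151²) = 0.3335; v_R² = 4.875e-06.
t = (0.3335 − 0.008131)/4.875e-06 = 66700 days.

66700 days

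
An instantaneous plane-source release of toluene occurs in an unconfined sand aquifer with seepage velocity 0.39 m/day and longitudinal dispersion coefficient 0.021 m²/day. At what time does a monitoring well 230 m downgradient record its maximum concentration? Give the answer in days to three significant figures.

For the 1D instantaneous-source solution, setting ∂C/∂t = 0 at fixed x gives v²t² + 2Dt − x² = 0, so t = (√(D² + v²x²) − D)/v².
√(D² + v²x²) = √(0.021² + 0.39² × 230²) = 89.70; v² = 0.1521.
t = (89.70 − 0.021)/0.1521 = 590 days (vs. the pure-advection estimate x/v = 590 d).

590 days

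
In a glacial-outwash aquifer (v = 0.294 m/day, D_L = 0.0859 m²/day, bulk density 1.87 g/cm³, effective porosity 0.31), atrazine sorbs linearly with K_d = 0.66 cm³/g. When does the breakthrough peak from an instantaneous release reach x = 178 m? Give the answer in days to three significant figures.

Retardation factor R = 1 + ρ_b·K_d/n = 1 + 1.87 × 0.66/0.31 = 4.981.
Sorption retards both mechanisms: v_R = v/R = 0.05902 m/day, D_R = D/R = 0.01725 m²/day.
Peak time from v_R²t² + 2D_R t − x² = 0: t = (√(D_R² + v_R²x²) − D_R)/v_R².
√(D_R² + v_R²x²) = √(0.01725² + 0.05902² × 178²) = 10.51; v_R² = 0.003483.
t = (10.51 − 0.01725)/0.003483 = 3010 days.

3010 days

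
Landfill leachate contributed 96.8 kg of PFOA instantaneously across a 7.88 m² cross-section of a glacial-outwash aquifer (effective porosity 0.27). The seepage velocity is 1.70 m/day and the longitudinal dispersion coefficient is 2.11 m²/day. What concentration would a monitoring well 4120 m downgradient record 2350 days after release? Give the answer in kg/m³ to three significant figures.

For an instantaneous plane source, C(x,t) = M/(n_e·A·√(4πDt)) · exp(−(x−vt)²/(4Dt)), with n_e·A the pore (flow) area.
Plume center vt = 1.70 × 2350 = 3995 m, so the well at 4120 m is 125 m downgradient of the peak.
√(4πDt) = 249.6 m, giving peak height M/(n_e·A·√(4πDt)) = 96.8/(0.27 × 7.88 × 249.6) = 0.1823 kg/m³.
(x−vt)²/(4Dt) = (125)²/(4 × 2.11 × 2350) = 0.7878; exp(−0.7878) = 0.4548.
C = 0.1823 × 0.4548 = 0.0829 kg/m³.

0.0829 kg/m³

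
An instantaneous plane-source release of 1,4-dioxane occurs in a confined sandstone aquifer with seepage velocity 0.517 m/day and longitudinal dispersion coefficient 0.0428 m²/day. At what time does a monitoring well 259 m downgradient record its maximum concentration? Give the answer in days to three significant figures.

For the 1D instantaneous-source solution, setting ∂C/∂t = 0 at fixed x gives v²t² + 2Dt − x² = 0, so t = (√(D² + v²x²) − D)/v².
√(D² + v²x²) = √(0.0428² + 0.517² × 259²) = 133.9; v² = 0.267289.
t = (133.9 − 0.0428)/0.267289 = 501 days (vs. the pure-advection estimate x/v = 501 d).

501 days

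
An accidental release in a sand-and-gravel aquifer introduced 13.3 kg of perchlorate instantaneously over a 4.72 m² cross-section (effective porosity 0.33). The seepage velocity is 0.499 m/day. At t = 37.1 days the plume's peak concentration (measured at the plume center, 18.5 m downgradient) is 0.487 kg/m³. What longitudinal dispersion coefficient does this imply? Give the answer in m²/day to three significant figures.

0.659 m²/day

At the plume center C_max = M/(n_e·A·√(4πDt)), so D = M²/(4πt·(n_e·A·C_max)²).
n_e·A·C_max = 0.33 × 4.72 × 0.487 = 0.7586 kg/m.
D = 13.3²/(4π × 37.1 × 0.7586²) = 0.659 m²/day.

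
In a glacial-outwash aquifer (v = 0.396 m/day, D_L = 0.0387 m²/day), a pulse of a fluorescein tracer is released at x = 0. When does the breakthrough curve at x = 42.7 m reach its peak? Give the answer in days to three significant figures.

For the 1D instantaneous-source solution, setting ∂C/∂t = 0 at fixed x gives v²t² + 2Dt − x² = 0, so t = (√(D² + v²x²) − D)/v².
√(D² + v²x²) = √(0.0387² + 0.396² × 42.7²) = 16.91; v² = 0.156816.
t = (16.91 − 0.0387)/0.156816 = 108 days (vs. the pure-advection estimate x/v = 108 d).

108 days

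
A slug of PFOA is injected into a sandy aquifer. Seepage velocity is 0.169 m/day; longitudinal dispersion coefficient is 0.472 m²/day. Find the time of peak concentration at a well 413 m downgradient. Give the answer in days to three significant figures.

2430 days

For the 1D instantaneous-source solution, setting ∂C/∂t = 0 at fixed x gives v²t² + 2Dt − x² = 0, so t = (√(D² + v²x²) − D)/v².
√(D² + v²x²) = √(0.472² + 0.169² × 413²) = 69.80; v² = 0.028561.
t = (69.80 − 0.472)/0.028561 = 2430 days (vs. the pure-advection estimate x/v = 2440 d).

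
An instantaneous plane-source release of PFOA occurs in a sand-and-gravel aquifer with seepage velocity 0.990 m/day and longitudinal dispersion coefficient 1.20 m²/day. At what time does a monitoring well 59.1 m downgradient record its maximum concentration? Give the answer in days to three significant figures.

For the 1D instantaneous-source solution, setting ∂C/∂t = 0 at fixed x gives v²t² + 2Dt − x² = 0, so t = (√(D² + v²x²) − D)/v².
√(D² + v²x²) = √(1.20² + 0.990² × 59.1²) = 58.52; v² = 0.9801.
t = (58.52 − 1.20)/0.9801 = 58.5 days (vs. the pure-advection estimate x/v = 59.7 d).

58.5 days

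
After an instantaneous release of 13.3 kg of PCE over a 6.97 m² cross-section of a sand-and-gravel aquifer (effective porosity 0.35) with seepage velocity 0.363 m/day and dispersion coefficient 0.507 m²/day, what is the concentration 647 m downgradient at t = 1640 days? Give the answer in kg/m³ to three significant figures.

For an instantaneous plane source, C(x,t) = M/(n_e·A·√(4πDt)) · exp(−(x−vt)²/(4Dt)), with n_e·A the pore (flow) area.
Plume center vt = 0.363 × 1640 = 595.32 m, so the well at 647 m is 51.68 m downgradient of the peak.
√(4πDt) = 102.2 m, giving peak height M/(n_e·A·√(4πDt)) = 13.3/(0.35 × 6.97 × 102.2) = 0.05335 kg/m³.
(x−vt)²/(4Dt) = (51.68)²/(4 × 0.507 × 1640) = 0.8030; exp(−0.8030) = 0.4480.
C = 0.05335 × 0.4480 = 0.0239 kg/m³.

0.0239 kg/m³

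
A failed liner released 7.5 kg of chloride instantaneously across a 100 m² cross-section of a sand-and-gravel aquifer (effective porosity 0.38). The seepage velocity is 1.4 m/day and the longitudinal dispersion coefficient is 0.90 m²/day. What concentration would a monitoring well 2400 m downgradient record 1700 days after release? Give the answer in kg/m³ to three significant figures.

0.00133 kg/m³

For an instantaneous plane source, C(x,t) = M/(n_e·A·√(4πDt)) · exp(−(x−vt)²/(4Dt)), with n_e·A the pore (flow) area.
Plume center vt = 1.4 × 1700 = 2380 m, so the well at 2400 m is 20 m downgradient of the peak.
√(4πDt) = 138.7 m, giving peak height M/(n_e·A·√(4πDt)) = 7.5/(0.38 × 100 × 138.7) = 0.001423 kg/m³.
(x−vt)²/(4Dt) = (20)²/(4 × 0.90 × 1700) = 0.06536; exp(−0.06536) = 0.9367.
C = 0.001423 × 0.9367 = 0.00133 kg/m³.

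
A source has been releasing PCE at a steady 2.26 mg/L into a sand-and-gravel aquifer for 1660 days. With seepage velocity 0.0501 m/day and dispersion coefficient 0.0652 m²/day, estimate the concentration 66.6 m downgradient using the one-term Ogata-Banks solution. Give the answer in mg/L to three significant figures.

1.97 mg/L

For a continuous step input, C/C₀ ≈ ½·erfc((x−vt)/(2√(Dt))).
vt = 0.0501 × 1660 = 83.166 m and 2√(Dt) = 2√(0.0652 × 1660) = 20.81 m.
Argument (x−vt)/(2√(Dt)) = (66.6 − 83.166)/20.81 = -0.7961; ½·erfc(-0.7961) = 0.8699.
C = 2.26 × 0.8699 = 1.97 mg/L.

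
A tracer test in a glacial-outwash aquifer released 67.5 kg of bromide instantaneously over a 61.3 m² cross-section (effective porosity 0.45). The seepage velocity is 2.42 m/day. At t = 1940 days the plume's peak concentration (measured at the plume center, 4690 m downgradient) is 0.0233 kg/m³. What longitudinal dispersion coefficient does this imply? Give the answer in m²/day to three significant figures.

At the plume center C_max = M/(n_e·A·√(4πDt)), so D = M²/(4πt·(n_e·A·C_max)²).
n_e·A·C_max = 0.45 × 61.3 × 0.0233 = 0.6427 kg/m.
D = 67.5²/(4π × 1940 × 0.6427²) = 0.452 m²/day.

0.452 m²/day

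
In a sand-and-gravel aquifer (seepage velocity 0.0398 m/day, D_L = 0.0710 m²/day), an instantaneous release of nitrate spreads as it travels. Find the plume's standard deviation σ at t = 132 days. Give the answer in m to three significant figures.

Dispersive spreading gives a Gaussian with σ² = 2Dt; advection only shifts the center.
σ = √(2 × 0.0710 × 132) = 4.33 m.

4.33 m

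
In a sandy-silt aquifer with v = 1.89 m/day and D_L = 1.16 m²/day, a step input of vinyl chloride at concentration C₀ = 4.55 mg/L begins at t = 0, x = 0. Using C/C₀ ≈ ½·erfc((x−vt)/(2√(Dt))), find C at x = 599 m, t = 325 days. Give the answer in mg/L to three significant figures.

For a continuous step input, C/C₀ ≈ ½·erfc((x−vt)/(2√(Dt))).
vt = 1.89 × 325 = 614.25 m and 2√(Dt) = 2√(1.16 × 325) = 38.83 m.
Argument (x−vt)/(2√(Dt)) = (599 − 614.25)/38.83 = -0.3927; ½·erfc(-0.3927) = 0.7107.
C = 4.55 × 0.7107 = 3.23 mg/L.

3.23 mg/L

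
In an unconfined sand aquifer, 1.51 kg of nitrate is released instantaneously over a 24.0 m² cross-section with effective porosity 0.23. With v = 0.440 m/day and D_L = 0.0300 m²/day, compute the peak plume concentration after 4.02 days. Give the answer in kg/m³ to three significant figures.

0.222 kg/m³

The peak of an instantaneous 1D plume sits at x = vt; there the Gaussian factor is 1 and C_max = M/(n_e·A·√(4πDt)), where n_e·A is the pore area the mass is dissolved in.
√(4πDt) = √(4π × 0.0300 × 4.02) = 1.231 m, so C_max = 1.51/(0.23 × 24.0 × 1.231) = 0.222 kg/m³.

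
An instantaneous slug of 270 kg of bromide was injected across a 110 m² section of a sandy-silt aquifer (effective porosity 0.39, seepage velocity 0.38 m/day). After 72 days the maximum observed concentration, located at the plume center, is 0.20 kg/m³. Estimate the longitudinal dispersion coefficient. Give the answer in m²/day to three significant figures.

At the plume center C_max = M/(n_e·A·√(4πDt)), so D = M²/(4πt·(n_e·A·C_max)²).
n_e·A·C_max = 0.39 × 110 × 0.20 = 8.580 kg/m.
D = 270²/(4π × 72 × 8.580²) = 1.09 m²/day.

1.09 m²/day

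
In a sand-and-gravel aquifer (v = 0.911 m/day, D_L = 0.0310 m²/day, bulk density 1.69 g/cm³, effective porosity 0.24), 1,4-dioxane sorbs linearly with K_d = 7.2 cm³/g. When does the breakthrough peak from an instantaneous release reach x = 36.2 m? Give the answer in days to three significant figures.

2050 days

Retardation factor R = 1 + ρ_b·K_d/n = 1 + 1.69 × 7.2/0.24 = 51.70.
Sorption retards both mechanisms: v_R = v/R = 0.01762 m/day, D_R = D/R = 0.0005996 m²/day.
Peak time from v_R²t² + 2D_R t − x² = 0: t = (√(D_R² + v_R²x²) − D_R)/v_R².
√(D_R² + v_R²x²) = √(0.0005996² + 0.01762² × 36.2²) = 0.6378; v_R² = 0.0003105.
t = (0.6378 − 0.0005996)/0.0003105 = 2050 days.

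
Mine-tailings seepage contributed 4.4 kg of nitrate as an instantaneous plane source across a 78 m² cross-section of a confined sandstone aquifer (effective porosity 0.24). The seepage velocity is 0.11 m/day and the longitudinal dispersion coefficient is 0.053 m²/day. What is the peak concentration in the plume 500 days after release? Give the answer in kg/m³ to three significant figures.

0.0129 kg/m³

The peak of an instantaneous 1D plume sits at x = vt; there the Gaussian factor is 1 and C_max = M/(n_e·A·√(4πDt)), where n_e·A is the pore area the mass is dissolved in.
√(4πDt) = √(4π × 0.053 × 500) = 18.25 m, so C_max = 4.4/(0.24 × 78 × 18.25) = 0.0129 kg/m³.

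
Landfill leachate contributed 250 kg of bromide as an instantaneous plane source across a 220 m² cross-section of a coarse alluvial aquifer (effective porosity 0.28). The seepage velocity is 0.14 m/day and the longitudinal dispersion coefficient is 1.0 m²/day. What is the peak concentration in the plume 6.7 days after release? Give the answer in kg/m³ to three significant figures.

The peak of an instantaneous 1D plume sits at x = vt; there the Gaussian factor is 1 and C_max = M/(n_e·A·√(4πDt)), where n_e·A is the pore area the mass is dissolved in.
√(4πDt) = √(4π × 1.0 × 6.7) = 9.176 m, so C_max = 250/(0.28 × 220 × 9.176) = 0.442 kg/m³.

0.442 kg/m³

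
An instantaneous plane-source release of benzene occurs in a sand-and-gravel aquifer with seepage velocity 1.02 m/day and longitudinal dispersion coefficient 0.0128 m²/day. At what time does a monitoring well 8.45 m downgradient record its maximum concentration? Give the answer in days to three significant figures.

For the 1D instantaneous-source solution, setting ∂C/∂t = 0 at fixed x gives v²t² + 2Dt − x² = 0, so t = (√(D² + v²x²) − D)/v².
√(D² + v²x²) = √(0.0128² + 1.02² × 8.45²) = 8.619; v² = 1.0404.
t = (8.619 − 0.0128)/1.0404 = 8.27 days (vs. the pure-advection estimate x/v = 8.28 d).

8.27 days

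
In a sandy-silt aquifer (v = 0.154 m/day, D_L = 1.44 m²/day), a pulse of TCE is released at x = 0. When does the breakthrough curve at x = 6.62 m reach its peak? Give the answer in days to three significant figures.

For the 1D instantaneous-source solution, setting ∂C/∂t = 0 at fixed x gives v²t² + 2Dt − x² = 0, so t = (√(D² + v²x²) − D)/v².
√(D² + v²x²) = √(1.44² + 0.154² × 6.62²) = 1.764; v² = 0.023716.
t = (1.764 − 1.44)/0.023716 = 13.7 days (vs. the pure-advection estimate x/v = 43.0 d).

13.7 days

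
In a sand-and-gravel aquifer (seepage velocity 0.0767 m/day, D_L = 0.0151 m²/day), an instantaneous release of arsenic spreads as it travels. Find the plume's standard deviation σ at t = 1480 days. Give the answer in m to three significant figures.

6.69 m

Dispersive spreading gives a Gaussian with σ² = 2Dt; advection only shifts the center.
σ = √(2 × 0.0151 × 1480) = 6.69 m.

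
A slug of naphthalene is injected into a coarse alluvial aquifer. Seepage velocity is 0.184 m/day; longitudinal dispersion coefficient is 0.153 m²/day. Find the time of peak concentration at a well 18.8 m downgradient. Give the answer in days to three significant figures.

97.8 days

For the 1D instantaneous-source solution, setting ∂C/∂t = 0 at fixed x gives v²t² + 2Dt − x² = 0, so t = (√(D² + v²x²) − D)/v².
√(D² + v²x²) = √(0.153² + 0.184² × 18.8²) = 3.463; v² = 0.033856.
t = (3.463 − 0.153)/0.033856 = 97.8 days (vs. the pure-advection estimate x/v = 102 d).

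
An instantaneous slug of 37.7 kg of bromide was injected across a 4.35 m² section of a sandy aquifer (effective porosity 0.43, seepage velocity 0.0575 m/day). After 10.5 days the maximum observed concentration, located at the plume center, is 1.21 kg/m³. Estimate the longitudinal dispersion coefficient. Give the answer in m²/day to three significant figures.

At the plume center C_max = M/(n_e·A·√(4πDt)), so D = M²/(4πt·(n_e·A·C_max)²).
n_e·A·C_max = 0.43 × 4.35 × 1.21 = 2.263 kg/m.
D = 37.7²/(4π × 10.5 × 2.263²) = 2.10 m²/day.

2.10 m²/day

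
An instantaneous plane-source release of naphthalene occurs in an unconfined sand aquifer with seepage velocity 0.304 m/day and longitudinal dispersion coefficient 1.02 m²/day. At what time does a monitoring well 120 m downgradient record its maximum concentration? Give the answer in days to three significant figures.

384 days

For the 1D instantaneous-source solution, setting ∂C/∂t = 0 at fixed x gives v²t² + 2Dt − x² = 0, so t = (√(D² + v²x²) − D)/v².
√(D² + v²x²) = √(1.02² + 0.304² × 120²) = 36.49; v² = 0.092416.
t = (36.49 − 1.02)/0.092416 = 384 days (vs. the pure-advection estimate x/v = 395 d).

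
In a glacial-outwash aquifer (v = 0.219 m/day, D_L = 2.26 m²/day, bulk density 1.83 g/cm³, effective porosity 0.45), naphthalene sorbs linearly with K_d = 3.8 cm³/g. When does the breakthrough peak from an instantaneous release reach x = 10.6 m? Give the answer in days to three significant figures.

Retardation factor R = 1 + ρ_b·K_d/n = 1 + 1.83 × 3.8/0.45 = 16.45.
Sorption retards both mechanisms: v_R = v/R = 0.01331 m/day, D_R = D/R = 0.1374 m²/day.
Peak time from v_R²t² + 2D_R t − x² = 0: t = (√(D_R² + v_R²x²) − D_R)/v_R².
√(D_R² + v_R²x²) = √(0.1374² + 0.01331² × 10.6²) = 0.1969; v_R² = 0.0001772.
t = (0.1969 − 0.1374)/0.0001772 = 336 days.

336 days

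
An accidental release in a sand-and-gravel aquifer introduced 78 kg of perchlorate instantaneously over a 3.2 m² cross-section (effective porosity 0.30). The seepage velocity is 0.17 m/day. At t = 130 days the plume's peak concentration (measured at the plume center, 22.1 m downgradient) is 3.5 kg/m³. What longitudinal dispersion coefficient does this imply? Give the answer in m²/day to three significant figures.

At the plume center C_max = M/(n_e·A·√(4πDt)), so D = M²/(4πt·(n_e·A·C_max)²).
n_e·A·C_max = 0.30 × 3.2 × 3.5 = 3.360 kg/m.
D = 78²/(4π × 130 × 3.360²) = 0.330 m²/day.

0.330 m²/day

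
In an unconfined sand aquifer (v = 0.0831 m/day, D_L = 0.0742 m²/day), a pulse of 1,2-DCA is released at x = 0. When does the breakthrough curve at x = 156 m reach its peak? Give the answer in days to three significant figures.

1870 days

For the 1D instantaneous-source solution, setting ∂C/∂t = 0 at fixed x gives v²t² + 2Dt − x² = 0, so t = (√(D² + v²x²) − D)/v².
√(D² + v²x²) = √(0.0742² + 0.0831² × 156²) = 12.96; v² = 0.00690561.
t = (12.96 − 0.0742)/0.00690561 = 1870 days (vs. the pure-advection estimate x/v = 1880 d).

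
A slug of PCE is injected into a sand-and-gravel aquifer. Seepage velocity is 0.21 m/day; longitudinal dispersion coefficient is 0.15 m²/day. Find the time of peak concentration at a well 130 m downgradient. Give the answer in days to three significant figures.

For the 1D instantaneous-source solution, setting ∂C/∂t = 0 at fixed x gives v²t² + 2Dt − x² = 0, so t = (√(D² + v²x²) − D)/v².
√(D² + v²x²) = √(0.15² + 0.21² × 130²) = 27.30; v² = 0.0441.
t = (27.30 − 0.15)/0.0441 = 616 days (vs. the pure-advection estimate x/v = 619 d).

616 days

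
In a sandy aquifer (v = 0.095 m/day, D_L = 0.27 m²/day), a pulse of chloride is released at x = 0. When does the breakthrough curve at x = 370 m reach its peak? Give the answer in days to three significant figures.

For the 1D instantaneous-source solution, setting ∂C/∂t = 0 at fixed x gives v²t² + 2Dt − x² = 0, so t = (√(D² + v²x²) − D)/v².
√(D² + v²x²) = √(0.27² + 0.095² × 370²) = 35.15; v² = 0.009025.
t = (35.15 − 0.27)/0.009025 = 3860 days (vs. the pure-advection estimate x/v = 3890 d).

3860 days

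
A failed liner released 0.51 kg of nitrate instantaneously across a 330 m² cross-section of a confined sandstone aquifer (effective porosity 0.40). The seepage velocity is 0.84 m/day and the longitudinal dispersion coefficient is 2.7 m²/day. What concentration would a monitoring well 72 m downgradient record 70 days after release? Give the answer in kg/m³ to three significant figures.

For an instantaneous plane source, C(x,t) = M/(n_e·A·√(4πDt)) · exp(−(x−vt)²/(4Dt)), with n_e·A the pore (flow) area.
Plume center vt = 0.84 × 70 = 58.8 m, so the well at 72 m is 13.2 m downgradient of the peak.
√(4πDt) = 48.73 m, giving peak height M/(n_e·A·√(4πDt)) = 0.51/(0.40 × 330 × 48.73) = 7.929e-05 kg/m³.
(x−vt)²/(4Dt) = (13.2)²/(4 × 2.7 × 70) = 0.2305; exp(−0.2305) = 0.7941.
C = 7.929e-05 × 0.7941 = 6.30e-05 kg/m³.

6.30e-05 kg/m³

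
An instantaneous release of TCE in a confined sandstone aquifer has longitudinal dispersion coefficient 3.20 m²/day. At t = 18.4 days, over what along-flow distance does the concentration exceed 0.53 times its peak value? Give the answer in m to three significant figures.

The plume is Gaussian with σ = √(2Dt) = √(2 × 3.20 × 18.4) = 10.85 m.
C/C_peak = exp(−Δx²/(2σ²)) = 0.53 ⇒ Δx = σ·√(−2 ln 0.53) = 10.85 × 1.127 = 12.23 m.
Width = 2Δx = 24.5 m.

24.5 m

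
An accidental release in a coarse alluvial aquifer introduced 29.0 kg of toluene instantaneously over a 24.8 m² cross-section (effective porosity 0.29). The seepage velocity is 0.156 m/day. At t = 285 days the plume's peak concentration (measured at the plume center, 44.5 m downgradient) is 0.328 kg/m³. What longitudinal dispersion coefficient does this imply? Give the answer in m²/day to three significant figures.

0.0422 m²/day

At the plume center C_max = M/(n_e·A·√(4πDt)), so D = M²/(4πt·(n_e·A·C_max)²).
n_e·A·C_max = 0.29 × 24.8 × 0.328 = 2.359 kg/m.
D = 29.0²/(4π × 285 × 2.359²) = 0.0422 m²/day.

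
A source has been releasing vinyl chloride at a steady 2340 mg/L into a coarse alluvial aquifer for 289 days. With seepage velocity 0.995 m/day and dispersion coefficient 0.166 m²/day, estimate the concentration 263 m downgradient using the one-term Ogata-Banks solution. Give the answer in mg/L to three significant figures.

For a continuous step input, C/C₀ ≈ ½·erfc((x−vt)/(2√(Dt))).
vt = 0.995 × 289 = 287.555 m and 2√(Dt) = 2√(0.166 × 289) = 13.85 m.
Argument (x−vt)/(2√(Dt)) = (263 − 287.555)/13.85 = -1.773; ½·erfc(-1.773) = 0.9939.
C = 2340 × 0.9939 = 2330 mg/L.

2330 mg/L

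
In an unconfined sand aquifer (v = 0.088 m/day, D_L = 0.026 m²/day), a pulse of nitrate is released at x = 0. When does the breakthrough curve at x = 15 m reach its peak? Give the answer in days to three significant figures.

For the 1D instantaneous-source solution, setting ∂C/∂t = 0 at fixed x gives v²t² + 2Dt − x² = 0, so t = (√(D² + v²x²) − D)/v².
√(D² + v²x²) = √(0.026² + 0.088² × 15²) = 1.320; v² = 0.007744.
t = (1.320 − 0.026)/0.007744 = 167 days (vs. the pure-advection estimate x/v = 170 d).

167 days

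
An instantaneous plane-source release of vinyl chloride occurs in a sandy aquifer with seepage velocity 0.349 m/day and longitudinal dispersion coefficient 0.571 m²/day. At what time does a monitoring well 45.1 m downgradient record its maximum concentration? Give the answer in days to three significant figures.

For the 1D instantaneous-source solution, setting ∂C/∂t = 0 at fixed x gives v²t² + 2Dt − x² = 0, so t = (√(D² + v²x²) − D)/v².
√(D² + v²x²) = √(0.571² + 0.349² × 45.1²) = 15.75; v² = 0.121801.
t = (15.75 − 0.571)/0.121801 = 125 days (vs. the pure-advection estimate x/v = 129 d).

125 days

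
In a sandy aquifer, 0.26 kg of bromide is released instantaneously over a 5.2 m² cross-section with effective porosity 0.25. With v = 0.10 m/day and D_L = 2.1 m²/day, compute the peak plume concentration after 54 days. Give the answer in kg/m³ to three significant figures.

The peak of an instantaneous 1D plume sits at x = vt; there the Gaussian factor is 1 and C_max = M/(n_e·A·√(4πDt)), where n_e·A is the pore area the mass is dissolved in.
√(4πDt) = √(4π × 2.1 × 54) = 37.75 m, so C_max = 0.26/(0.25 × 5.2 × 37.75) = 0.00530 kg/m³.

0.00530 kg/m³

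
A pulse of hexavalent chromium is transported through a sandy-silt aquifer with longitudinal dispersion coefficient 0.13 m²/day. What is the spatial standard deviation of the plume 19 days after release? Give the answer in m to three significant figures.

2.22 m

Dispersive spreading gives a Gaussian with σ² = 2Dt; advection only shifts the center.
σ = √(2 × 0.13 × 19) = 2.22 m.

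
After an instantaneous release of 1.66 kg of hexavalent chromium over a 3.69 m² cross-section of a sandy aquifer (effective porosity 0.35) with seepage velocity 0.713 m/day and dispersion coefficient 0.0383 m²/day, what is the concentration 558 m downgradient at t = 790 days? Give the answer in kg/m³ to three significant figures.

0.0524 kg/m³

For an instantaneous plane source, C(x,t) = M/(n_e·A·√(4πDt)) · exp(−(x−vt)²/(4Dt)), with n_e·A the pore (flow) area.
Plume center vt = 0.713 × 790 = 563.27 m, so the well at 558 m is 5.27 m upgradient of the peak.
√(4πDt) = 19.50 m, giving peak height M/(n_e·A·√(4πDt)) = 1.66/(0.35 × 3.69 × 19.50) = 0.06591 kg/m³.
(x−vt)²/(4Dt) = (-5.27)²/(4 × 0.0383 × 790) = 0.2295; exp(−0.2295) = 0.7949.
C = 0.06591 × 0.7949 = 0.0524 kg/m³.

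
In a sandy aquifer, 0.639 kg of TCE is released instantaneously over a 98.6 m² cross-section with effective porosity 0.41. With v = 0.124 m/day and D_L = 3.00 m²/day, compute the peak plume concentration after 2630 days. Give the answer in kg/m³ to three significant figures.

The peak of an instantaneous 1D plume sits at x = vt; there the Gaussian factor is 1 and C_max = M/(n_e·A·√(4πDt)), where n_e·A is the pore area the mass is dissolved in.
√(4πDt) = √(4π × 3.00 × 2630) = 314.9 m, so C_max = 0.639/(0.41 × 98.6 × 314.9) = 5.02e-05 kg/m³.

5.02e-05 kg/m³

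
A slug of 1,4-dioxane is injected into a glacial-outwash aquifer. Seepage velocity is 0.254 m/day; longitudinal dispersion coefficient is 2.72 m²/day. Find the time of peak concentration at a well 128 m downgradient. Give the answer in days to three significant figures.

464 days

For the 1D instantaneous-source solution, setting ∂C/∂t = 0 at fixed x gives v²t² + 2Dt − x² = 0, so t = (√(D² + v²x²) − D)/v².
√(D² + v²x²) = √(2.72² + 0.254² × 128²) = 32.63; v² = 0.064516.
t = (32.63 − 2.72)/0.064516 = 464 days (vs. the pure-advection estimate x/v = 504 d).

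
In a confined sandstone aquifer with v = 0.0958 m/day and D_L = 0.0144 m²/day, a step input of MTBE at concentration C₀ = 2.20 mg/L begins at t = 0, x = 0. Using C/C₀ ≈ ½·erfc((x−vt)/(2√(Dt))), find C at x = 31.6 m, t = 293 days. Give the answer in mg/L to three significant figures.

0.247 mg/L

For a continuous step input, C/C₀ ≈ ½·erfc((x−vt)/(2√(Dt))).
vt = 0.0958 × 293 = 28.0694 m and 2√(Dt) = 2√(0.0144 × 293) = 4.108 m.
Argument (x−vt)/(2√(Dt)) = (31.6 − 28.0694)/4.108 = 0.8594; ½·erfc(0.8594) = 0.1121.
C = 2.20 × 0.1121 = 0.247 mg/L.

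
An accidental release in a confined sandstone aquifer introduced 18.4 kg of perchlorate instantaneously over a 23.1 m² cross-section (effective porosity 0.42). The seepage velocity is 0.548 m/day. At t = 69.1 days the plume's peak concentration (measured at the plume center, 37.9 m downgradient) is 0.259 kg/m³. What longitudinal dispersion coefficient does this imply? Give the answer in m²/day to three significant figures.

At the plume center C_max = M/(n_e·A·√(4πDt)), so D = M²/(4πt·(n_e·A·C_max)²).
n_e·A·C_max = 0.42 × 23.1 × 0.259 = 2.513 kg/m.
D = 18.4²/(4π × 69.1 × 2.513²) = 0.0617 m²/day.

0.0617 m²/day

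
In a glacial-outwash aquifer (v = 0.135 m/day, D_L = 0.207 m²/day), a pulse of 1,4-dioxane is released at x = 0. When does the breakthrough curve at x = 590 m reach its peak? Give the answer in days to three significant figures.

For the 1D instantaneous-source solution, setting ∂C/∂t = 0 at fixed x gives v²t² + 2Dt − x² = 0, so t = (√(D² + v²x²) − D)/v².
√(D² + v²x²) = √(0.207² + 0.135² × 590²) = 79.65; v² = 0.018225.
t = (79.65 − 0.207)/0.018225 = 4360 days (vs. the pure-advection estimate x/v = 4370 d).

4360 days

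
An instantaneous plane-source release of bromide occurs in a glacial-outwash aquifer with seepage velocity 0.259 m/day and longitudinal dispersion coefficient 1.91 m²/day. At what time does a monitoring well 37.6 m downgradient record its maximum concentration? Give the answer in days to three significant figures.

119 days

For the 1D instantaneous-source solution, setting ∂C/∂t = 0 at fixed x gives v²t² + 2Dt − x² = 0, so t = (√(D² + v²x²) − D)/v².
√(D² + v²x²) = √(1.91² + 0.259² × 37.6²) = 9.924; v² = 0.067081.
t = (9.924 − 1.91)/0.067081 = 119 days (vs. the pure-advection estimate x/v = 145 d).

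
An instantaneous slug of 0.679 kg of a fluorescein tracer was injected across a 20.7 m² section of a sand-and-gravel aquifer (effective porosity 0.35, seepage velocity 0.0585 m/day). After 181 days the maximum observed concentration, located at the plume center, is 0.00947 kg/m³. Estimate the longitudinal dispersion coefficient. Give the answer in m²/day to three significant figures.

At the plume center C_max = M/(n_e·A·√(4πDt)), so D = M²/(4πt·(n_e·A·C_max)²).
n_e·A·C_max = 0.35 × 20.7 × 0.00947 = 0.06861 kg/m.
D = 0.679²/(4π × 181 × 0.06861²) = 0.0431 m²/day.

0.0431 m²/day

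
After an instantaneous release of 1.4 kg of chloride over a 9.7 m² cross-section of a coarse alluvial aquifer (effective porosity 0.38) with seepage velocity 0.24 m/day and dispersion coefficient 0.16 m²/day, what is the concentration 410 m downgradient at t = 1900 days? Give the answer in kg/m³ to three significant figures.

0.00108 kg/m³

For an instantaneous plane source, C(x,t) = M/(n_e·A·√(4πDt)) · exp(−(x−vt)²/(4Dt)), with n_e·A the pore (flow) area.
Plume center vt = 0.24 × 1900 = 456 m, so the well at 410 m is 46 m upgradient of the peak.
√(4πDt) = 61.81 m, giving peak height M/(n_e·A·√(4πDt)) = 1.4/(0.38 × 9.7 × 61.81) = 0.006145 kg/m³.
(x−vt)²/(4Dt) = (-46)²/(4 × 0.16 × 1900) = 1.740; exp(−1.740) = 0.1755.
C = 0.006145 × 0.1755 = 0.00108 kg/m³.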